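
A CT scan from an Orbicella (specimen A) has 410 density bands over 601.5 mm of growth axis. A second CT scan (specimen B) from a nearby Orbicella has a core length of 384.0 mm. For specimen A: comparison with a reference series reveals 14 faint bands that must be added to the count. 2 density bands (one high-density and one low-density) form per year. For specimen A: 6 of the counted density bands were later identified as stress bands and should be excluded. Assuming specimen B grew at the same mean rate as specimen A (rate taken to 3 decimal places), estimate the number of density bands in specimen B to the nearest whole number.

Specimen A: after corrections the count is 410 − 6 + 14 = 418 density bands.
Specimen A: 418 density bands at 2 per year is 418 / 2 = 209 years.
A: Extension rate ≈ 601.5 / 209 = 2.878 mm/year.
Specimen B: 384.0 mm / 2.878 mm per year = 133.43 years; at 2 density bands per year that is 133.43 × 2 ≈ 267 density bands.

267 density bands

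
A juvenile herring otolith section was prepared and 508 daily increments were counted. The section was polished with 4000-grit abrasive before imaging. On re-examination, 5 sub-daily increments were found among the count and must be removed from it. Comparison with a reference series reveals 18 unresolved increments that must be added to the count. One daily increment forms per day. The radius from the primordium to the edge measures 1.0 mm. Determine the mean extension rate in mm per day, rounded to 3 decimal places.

0.002 mm per day

True daily increment count = 508 − 5 + 18 = 521.
1.0 mm over 521 days gives 1.0 / 521 ≈ 0.002 mm per day.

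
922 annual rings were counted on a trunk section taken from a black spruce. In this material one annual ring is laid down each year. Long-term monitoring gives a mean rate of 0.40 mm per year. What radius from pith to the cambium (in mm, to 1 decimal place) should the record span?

The record spans 922 years at 0.40 mm per year.
922 years at 0.40 mm/year gives 0.40 × 922 = 368.8 mm.

368.8 mm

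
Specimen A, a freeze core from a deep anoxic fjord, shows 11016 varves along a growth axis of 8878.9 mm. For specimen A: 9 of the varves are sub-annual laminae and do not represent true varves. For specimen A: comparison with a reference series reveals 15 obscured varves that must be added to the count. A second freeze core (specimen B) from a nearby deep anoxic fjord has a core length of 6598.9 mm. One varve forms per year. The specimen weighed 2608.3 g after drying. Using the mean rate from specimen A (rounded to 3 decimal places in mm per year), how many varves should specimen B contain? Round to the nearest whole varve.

Specimen A: after corrections the count is 11016 − 9 + 15 = 11022 varves.
A: 8878.9 mm over 11022 years gives 8878.9 / 11022 ≈ 0.806 mm/year.
Specimen B: 6598.9 mm / 0.806 mm per year = 8187.22 years ≈ 8187 varves.

8187 varves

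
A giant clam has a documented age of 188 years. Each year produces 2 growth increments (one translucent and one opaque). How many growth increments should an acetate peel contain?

188 years at 2 growth increments per year gives 188 × 2 = 376 growth increments.
So 376 growth increments should be present.

376 growth increments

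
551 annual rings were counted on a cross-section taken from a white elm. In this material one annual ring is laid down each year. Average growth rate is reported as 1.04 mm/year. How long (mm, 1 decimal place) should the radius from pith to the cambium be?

The record spans 551 years at 1.04 mm per year.
551 years at 1.04 mm/year gives 1.04 × 551 = 573.0 mm.

573.0 mm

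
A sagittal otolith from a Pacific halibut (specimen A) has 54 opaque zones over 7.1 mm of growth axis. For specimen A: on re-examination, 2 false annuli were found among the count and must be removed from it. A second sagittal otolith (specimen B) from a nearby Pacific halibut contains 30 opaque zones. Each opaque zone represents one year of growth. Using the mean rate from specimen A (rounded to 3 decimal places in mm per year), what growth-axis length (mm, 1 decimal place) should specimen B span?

4.1 mm

Specimen A: adjusted count: 54 − 2 = 52 opaque zones.
A: Extension rate ≈ 7.1 / 52 = 0.137 mm per year.
Length of B = 0.137 × 30 = 4.1 mm.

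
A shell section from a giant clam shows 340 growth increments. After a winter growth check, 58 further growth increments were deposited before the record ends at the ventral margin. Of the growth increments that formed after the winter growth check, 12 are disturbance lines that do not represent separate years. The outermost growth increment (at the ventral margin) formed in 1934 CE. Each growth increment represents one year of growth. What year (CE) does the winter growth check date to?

58 growth increments post-date the winter growth check.
58 − 12 false = 46 true growth increments after the winter growth check.
1934 − 46 = 1888 CE.

1888 CE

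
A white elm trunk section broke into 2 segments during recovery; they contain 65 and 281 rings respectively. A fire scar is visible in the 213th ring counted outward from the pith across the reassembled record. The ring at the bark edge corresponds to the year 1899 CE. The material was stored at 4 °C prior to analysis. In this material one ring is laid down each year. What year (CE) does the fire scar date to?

Total rings = 65 + 281 = 346.
346 − 213 = 133 rings lie beyond the fire scar toward the bark edge.
1899 − 133 = 1766 CE.

1766 CE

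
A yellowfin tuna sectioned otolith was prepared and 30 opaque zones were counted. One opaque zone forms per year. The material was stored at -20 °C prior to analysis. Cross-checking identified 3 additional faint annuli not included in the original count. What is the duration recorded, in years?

Adjusted count: 30 + 3 = 33 opaque zones.
With a one-to-one opaque zone periodicity this is 33 years.

33 years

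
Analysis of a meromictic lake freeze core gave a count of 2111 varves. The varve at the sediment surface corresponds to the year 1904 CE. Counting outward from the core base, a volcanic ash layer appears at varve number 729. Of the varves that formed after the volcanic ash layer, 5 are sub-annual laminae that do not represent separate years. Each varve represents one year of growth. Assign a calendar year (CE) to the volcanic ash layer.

2111 − 729 = 1382 varves lie beyond the volcanic ash layer toward the sediment surface.
Excluding 5 false varves: 1382 − 5 = 1377.
The varve at the sediment surface is 1904 CE, so the volcanic ash layer dates to 1904 − 1377 = 527 CE.

527 CE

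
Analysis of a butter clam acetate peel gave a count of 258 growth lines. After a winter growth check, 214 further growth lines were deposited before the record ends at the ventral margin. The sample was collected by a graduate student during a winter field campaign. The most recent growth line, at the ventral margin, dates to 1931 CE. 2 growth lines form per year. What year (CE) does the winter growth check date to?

1824 CE

214 growth lines formed after the winter growth check.
Dividing by 2 growth lines per year: 214 / 2 = 107 years.
The growth line at the ventral margin is 1931 CE, so the winter growth check dates to 1931 − 107 = 1824 CE.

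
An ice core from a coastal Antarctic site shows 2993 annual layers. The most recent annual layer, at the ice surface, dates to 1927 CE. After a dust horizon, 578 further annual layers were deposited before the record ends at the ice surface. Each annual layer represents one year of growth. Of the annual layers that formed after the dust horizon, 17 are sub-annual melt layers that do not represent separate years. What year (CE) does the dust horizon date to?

1366 CE

There are 578 annual layers younger than the dust horizon.
578 − 17 false = 561 true annual layers after the dust horizon.
Counting back 561 years from 1927 CE places the dust horizon in 1927 − 561 = 1366 CE.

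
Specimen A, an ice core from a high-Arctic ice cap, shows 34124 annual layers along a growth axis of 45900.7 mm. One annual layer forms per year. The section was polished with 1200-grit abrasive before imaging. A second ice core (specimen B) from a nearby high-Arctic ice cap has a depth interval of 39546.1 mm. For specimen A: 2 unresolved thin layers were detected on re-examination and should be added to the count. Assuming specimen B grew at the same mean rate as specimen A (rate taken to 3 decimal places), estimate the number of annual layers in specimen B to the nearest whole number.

Specimen A: after corrections the count is 34124 + 2 = 34126 annual layers.
A: Mean rate = 45900.7 mm / 34126 years ≈ 1.345 mm per year.
B spans 39546.1 / 1.345 = 29402.30 years ≈ 29402 annual layers.

29402 annual layers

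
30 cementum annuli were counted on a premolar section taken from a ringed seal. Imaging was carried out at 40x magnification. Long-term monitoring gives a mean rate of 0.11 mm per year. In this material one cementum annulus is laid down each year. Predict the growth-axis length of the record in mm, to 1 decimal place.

30 years of growth are recorded.
Length ≈ 0.11 × 30 = 3.3 mm.

3.3 mm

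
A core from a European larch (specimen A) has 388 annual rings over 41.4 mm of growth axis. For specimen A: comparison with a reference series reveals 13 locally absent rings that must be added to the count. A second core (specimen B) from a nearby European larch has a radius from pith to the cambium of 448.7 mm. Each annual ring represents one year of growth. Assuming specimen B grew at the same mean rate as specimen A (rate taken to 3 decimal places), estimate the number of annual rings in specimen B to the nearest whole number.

Specimen A: adjusted count: 388 + 13 = 401 annual rings.
A: Extension rate ≈ 41.4 / 401 = 0.103 mm/year.
For B, 448.7 / 0.103 = 4356.31 years ≈ 4356 annual rings.

4356 annual rings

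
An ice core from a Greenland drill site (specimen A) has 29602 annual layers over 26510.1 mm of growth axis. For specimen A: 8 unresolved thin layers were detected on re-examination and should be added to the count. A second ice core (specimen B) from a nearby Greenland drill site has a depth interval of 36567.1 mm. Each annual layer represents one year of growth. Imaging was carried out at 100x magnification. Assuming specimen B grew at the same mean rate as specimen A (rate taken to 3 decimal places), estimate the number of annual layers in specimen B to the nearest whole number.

Specimen A: true annual layer count = 29602 + 8 = 29610.
A: 26510.1 mm over 29610 years gives 26510.1 / 29610 ≈ 0.895 mm per year.
B spans 36567.1 / 0.895 = 40857.09 years ≈ 40857 annual layers.

40857 annual layers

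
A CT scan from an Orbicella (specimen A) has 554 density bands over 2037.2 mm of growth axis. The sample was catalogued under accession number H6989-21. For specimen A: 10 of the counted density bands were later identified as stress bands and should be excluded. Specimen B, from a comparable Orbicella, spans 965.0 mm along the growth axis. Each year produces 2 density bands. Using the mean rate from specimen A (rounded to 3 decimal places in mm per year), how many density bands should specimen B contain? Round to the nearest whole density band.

258 density bands

Specimen A: correcting the raw count gives 554 − 10 = 544 true density bands.
Specimen A: 544 density bands at 2 per year is 544 / 2 = 272 years.
A: 2037.2 mm over 272 years gives 2037.2 / 272 ≈ 7.490 mm per year.
Specimen B: 965.0 mm / 7.490 mm per year = 128.84 years; at 2 density bands per year that is 128.84 × 2 ≈ 258 density bands.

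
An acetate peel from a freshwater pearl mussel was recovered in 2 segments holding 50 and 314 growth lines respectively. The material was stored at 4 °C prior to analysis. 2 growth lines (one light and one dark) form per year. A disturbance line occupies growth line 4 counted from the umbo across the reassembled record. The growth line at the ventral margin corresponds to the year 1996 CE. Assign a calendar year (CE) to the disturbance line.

Total growth lines = 50 + 314 = 364.
364 − 4 = 360 growth lines lie beyond the disturbance line toward the ventral margin.
With 2 growth lines per year, 360 / 2 = 180 years.
1996 − 180 = 1816 CE.

1816 CE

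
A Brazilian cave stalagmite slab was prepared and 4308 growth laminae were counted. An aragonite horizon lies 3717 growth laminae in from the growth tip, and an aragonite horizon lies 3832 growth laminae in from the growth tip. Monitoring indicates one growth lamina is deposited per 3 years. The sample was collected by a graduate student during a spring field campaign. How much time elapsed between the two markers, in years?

345 years

The two markers are separated by 3832 − 3717 = 115 growth laminae.
Multiplying by 3 years per growth lamina: 115 × 3 = 345 years.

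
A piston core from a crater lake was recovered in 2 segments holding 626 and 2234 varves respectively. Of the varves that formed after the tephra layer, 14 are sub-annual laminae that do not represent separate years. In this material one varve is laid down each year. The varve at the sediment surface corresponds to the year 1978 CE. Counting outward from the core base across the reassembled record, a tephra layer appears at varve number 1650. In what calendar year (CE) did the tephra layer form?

Total varves = 626 + 2234 = 2860.
Between varve 1650 and the sediment surface there are 2860 − 1650 = 1210 varves.
Excluding 14 false varves: 1210 − 14 = 1196.
1978 − 1196 = 782 CE.

782 CE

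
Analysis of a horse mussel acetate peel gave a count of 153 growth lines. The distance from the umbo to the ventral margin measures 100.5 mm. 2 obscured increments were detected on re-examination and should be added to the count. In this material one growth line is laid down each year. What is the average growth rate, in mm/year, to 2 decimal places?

Correcting the raw count gives 153 + 2 = 155 true growth lines.
Mean rate = 100.5 mm / 155 years ≈ 0.65 mm/year.

0.65 mm/year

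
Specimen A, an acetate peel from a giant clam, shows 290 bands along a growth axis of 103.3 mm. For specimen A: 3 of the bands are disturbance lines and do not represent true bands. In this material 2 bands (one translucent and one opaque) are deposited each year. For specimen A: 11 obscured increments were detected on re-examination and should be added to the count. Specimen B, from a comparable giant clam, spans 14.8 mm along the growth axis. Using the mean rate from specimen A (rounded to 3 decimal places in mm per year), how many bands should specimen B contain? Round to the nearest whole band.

Specimen A: after corrections the count is 290 − 3 + 11 = 298 bands.
Specimen A: with 2 bands per year, 298 / 2 = 149 years.
A: Mean rate = 103.3 mm / 149 years ≈ 0.693 mm/yr.
For B, 14.8 / 0.693 = 21.36 years; at 2 bands per year that is 21.36 × 2 ≈ 43 bands.

43 bands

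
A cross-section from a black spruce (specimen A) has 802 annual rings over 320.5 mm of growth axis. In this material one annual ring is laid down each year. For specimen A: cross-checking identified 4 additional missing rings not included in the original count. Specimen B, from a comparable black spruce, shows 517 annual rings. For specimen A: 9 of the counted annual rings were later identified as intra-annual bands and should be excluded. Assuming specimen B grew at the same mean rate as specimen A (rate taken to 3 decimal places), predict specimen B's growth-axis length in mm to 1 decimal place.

207.8 mm

Specimen A: true annual ring count = 802 − 9 + 4 = 797.
A: Mean rate = 320.5 mm / 797 years ≈ 0.402 mm per year.
For B, 0.402 mm/year × 517 years = 207.8 mm.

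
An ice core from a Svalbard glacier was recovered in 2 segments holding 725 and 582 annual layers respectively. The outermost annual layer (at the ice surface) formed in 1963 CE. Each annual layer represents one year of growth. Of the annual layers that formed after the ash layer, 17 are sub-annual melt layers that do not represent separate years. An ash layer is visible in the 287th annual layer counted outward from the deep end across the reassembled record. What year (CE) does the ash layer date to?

960 CE

Total annual layers = 725 + 582 = 1307.
The ash layer sits at annual layer 287 from the deep end, so 1307 − 287 = 1020 annual layers formed after it.
1020 − 17 false = 1003 true annual layers after the ash layer.
The annual layer at the ice surface is 1963 CE, so the ash layer dates to 1963 − 1003 = 960 CE.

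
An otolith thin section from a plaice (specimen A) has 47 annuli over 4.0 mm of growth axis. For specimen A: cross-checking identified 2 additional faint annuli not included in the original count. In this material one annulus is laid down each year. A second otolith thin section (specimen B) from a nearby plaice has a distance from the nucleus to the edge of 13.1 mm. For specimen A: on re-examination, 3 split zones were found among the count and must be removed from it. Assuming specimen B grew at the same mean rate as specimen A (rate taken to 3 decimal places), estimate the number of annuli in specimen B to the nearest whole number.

Specimen A: after corrections the count is 47 − 3 + 2 = 46 annuli.
A: Mean rate = 4.0 mm / 46 years ≈ 0.087 mm per year.
For B, 13.1 / 0.087 = 150.57 years ≈ 151 annuli.

151 annuli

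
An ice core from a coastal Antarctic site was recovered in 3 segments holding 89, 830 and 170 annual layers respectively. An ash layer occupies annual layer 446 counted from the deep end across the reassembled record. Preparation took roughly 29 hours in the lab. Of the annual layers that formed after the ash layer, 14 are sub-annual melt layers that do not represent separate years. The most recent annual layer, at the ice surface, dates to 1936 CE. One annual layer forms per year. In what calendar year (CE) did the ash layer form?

1307 CE

Total annual layers = 89 + 830 + 170 = 1089.
The ash layer sits at annual layer 446 from the deep end, so 1089 − 446 = 643 annual layers formed after it.
Removing the 14 false annual layers leaves 643 − 14 = 629 true annual layers beyond the ash layer.
1936 − 629 = 1307 CE.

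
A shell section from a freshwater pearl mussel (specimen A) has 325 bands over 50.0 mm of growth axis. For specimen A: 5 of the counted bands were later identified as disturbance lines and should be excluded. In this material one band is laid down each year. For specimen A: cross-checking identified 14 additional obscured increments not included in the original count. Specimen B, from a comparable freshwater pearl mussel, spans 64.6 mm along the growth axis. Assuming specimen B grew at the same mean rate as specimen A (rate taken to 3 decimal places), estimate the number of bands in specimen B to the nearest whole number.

Specimen A: after corrections the count is 325 − 5 + 14 = 334 bands.
A: Mean rate = 50.0 mm / 334 years ≈ 0.150 mm per year.
B spans 64.6 / 0.150 = 430.67 years ≈ 431 bands.

431 bands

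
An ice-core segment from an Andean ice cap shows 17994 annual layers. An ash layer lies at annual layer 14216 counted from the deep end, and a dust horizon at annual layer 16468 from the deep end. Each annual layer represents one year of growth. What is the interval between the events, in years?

16468 − 14216 = 2252 annual layers lie between the two events.
At one annual layer per year, 2252 years elapsed between them.

2252 years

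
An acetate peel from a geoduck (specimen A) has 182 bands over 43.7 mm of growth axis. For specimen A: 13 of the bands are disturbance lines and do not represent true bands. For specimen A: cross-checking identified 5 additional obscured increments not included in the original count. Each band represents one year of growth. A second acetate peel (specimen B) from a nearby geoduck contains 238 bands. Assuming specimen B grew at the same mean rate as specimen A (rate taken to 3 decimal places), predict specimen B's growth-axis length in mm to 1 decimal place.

59.7 mm

Specimen A: true band count = 182 − 13 + 5 = 174.
A: 43.7 mm over 174 years gives 43.7 / 174 ≈ 0.251 mm/year.
Length of B = 0.251 × 238 = 59.7 mm.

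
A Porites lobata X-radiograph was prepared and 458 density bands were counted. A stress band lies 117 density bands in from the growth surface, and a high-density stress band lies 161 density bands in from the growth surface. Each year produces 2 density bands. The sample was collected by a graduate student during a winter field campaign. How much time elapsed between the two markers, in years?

22 yr

Separation: 161 − 117 = 44 density bands.
44 density bands at 2 per year is 44 / 2 = 22 years.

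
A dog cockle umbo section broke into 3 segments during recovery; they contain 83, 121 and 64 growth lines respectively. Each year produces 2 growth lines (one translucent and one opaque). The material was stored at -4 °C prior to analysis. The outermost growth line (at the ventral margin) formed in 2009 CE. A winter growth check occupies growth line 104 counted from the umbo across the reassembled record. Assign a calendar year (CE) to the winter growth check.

Total growth lines = 83 + 121 + 64 = 268.
Between growth line 104 and the ventral margin there are 268 − 104 = 164 growth lines.
Dividing by 2 growth lines per year: 164 / 2 = 82 years.
Counting back 82 years from 2009 CE places the winter growth check in 2009 − 82 = 1927 CE.

1927 CE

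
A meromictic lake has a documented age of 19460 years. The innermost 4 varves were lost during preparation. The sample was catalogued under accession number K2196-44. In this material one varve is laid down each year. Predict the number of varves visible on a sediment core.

19456 varves

At one varve per year, 19460 years correspond to 19460 varves.
Subtracting the 4 varves not captured gives 19460 − 4 = 19456 varves in the record.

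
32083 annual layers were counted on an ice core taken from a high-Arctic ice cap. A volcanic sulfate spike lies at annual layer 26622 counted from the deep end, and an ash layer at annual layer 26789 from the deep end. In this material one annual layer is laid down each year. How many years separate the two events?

167 years

The two markers are separated by 26789 − 26622 = 167 annual layers.
One annual layer per year makes the interval 167 years.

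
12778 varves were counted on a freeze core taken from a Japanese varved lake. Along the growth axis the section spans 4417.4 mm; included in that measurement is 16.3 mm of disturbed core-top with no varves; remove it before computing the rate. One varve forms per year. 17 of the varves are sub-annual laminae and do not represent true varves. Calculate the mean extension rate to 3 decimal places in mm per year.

After corrections the count is 12778 − 17 = 12761 varves.
Removing the 16.3 mm offcut leaves 4417.4 − 16.3 = 4401.1 mm.
4401.1 mm over 12761 years gives 4401.1 / 12761 ≈ 0.345 mm per year.

0.345 mm per year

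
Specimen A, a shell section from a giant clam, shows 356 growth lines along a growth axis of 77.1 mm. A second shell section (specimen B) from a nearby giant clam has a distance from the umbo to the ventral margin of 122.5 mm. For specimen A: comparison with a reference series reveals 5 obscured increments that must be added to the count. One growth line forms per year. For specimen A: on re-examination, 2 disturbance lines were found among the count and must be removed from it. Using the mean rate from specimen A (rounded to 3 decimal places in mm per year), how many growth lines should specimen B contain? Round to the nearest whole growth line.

570 growth lines

Specimen A: after corrections the count is 356 − 2 + 5 = 359 growth lines.
A: Extension rate ≈ 77.1 / 359 = 0.215 mm per year.
B spans 122.5 / 0.215 = 569.77 years ≈ 570 growth lines.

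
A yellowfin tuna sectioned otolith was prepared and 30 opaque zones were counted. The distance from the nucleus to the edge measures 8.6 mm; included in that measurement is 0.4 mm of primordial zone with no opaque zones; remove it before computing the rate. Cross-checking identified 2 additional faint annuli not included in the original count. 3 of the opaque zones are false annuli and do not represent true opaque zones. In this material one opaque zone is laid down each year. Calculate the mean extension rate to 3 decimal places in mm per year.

After corrections the count is 30 − 3 + 2 = 29 opaque zones.
Net length = 8.6 − 0.4 = 8.2 mm.
Mean rate = 8.2 mm / 29 years ≈ 0.283 mm per year.

0.283 mm per year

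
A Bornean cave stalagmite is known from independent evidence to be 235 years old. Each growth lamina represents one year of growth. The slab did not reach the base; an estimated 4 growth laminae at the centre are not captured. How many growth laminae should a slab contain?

At one growth lamina per year, 235 years correspond to 235 growth laminae.
235 − 4 missed = 231 growth laminae expected in the prepared section.

231 growth laminae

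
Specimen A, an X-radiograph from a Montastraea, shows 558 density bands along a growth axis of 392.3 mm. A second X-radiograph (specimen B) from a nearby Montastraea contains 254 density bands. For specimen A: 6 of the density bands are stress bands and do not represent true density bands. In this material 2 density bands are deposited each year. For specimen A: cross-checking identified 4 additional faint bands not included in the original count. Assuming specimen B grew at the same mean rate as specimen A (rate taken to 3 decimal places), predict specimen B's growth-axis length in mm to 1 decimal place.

Specimen A: adjusted count: 558 − 6 + 4 = 556 density bands.
Specimen A: with 2 density bands per year, 556 / 2 = 278 years.
A: Mean rate = 392.3 mm / 278 years ≈ 1.411 mm/year.
Specimen B: with 2 density bands per year, 254 / 2 = 127 years. For B, 1.411 mm/year × 127 years = 179.2 mm.

179.2 mm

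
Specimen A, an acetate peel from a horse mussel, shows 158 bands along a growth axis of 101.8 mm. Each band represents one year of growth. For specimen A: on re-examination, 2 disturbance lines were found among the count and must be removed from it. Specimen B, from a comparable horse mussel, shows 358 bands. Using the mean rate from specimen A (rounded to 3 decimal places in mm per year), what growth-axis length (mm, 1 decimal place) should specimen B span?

Specimen A: adjusted count: 158 − 2 = 156 bands.
A: Mean rate = 101.8 mm / 156 years ≈ 0.653 mm per year.
For B, 0.653 mm/year × 358 years = 233.8 mm.

233.8 mm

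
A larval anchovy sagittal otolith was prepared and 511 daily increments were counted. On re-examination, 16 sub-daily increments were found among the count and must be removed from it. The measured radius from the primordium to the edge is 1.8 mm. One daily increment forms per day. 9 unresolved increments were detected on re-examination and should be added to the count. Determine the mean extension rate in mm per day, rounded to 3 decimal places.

0.004 mm per day

After corrections the count is 511 − 16 + 9 = 504 daily increments.
Extension rate ≈ 1.8 / 504 = 0.004 mm per day.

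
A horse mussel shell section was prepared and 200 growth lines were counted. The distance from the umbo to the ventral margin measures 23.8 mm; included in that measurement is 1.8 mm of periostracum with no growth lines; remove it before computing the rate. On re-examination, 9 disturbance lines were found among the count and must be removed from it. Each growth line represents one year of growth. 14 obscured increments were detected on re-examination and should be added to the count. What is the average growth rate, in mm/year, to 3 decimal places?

0.107 mm/year

True growth line count = 200 − 9 + 14 = 205.
Removing the 1.8 mm offcut leaves 23.8 − 1.8 = 22.0 mm.
22.0 mm over 205 years gives 22.0 / 205 ≈ 0.107 mm/year.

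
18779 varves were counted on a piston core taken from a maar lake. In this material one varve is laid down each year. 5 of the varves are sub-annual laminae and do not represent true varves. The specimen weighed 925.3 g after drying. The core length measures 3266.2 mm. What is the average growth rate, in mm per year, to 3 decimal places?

0.174 mm per year

True varve count = 18779 − 5 = 18774.
Mean rate = 3266.2 mm / 18774 years ≈ 0.174 mm per year.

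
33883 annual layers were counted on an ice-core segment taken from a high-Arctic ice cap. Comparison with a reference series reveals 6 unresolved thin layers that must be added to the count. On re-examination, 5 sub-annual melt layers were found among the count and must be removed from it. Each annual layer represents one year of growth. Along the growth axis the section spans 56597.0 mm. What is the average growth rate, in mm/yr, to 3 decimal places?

Adjusted count: 33883 − 5 + 6 = 33884 annual layers.
Mean rate = 56597.0 mm / 33884 years ≈ 1.670 mm/yr.

1.670 mm/yr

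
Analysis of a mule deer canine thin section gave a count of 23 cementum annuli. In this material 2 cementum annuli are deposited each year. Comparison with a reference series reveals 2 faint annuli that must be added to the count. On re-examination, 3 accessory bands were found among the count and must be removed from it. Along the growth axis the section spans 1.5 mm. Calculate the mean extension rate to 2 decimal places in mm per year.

Adjusted count: 23 − 3 + 2 = 22 cementum annuli.
With 2 cementum annuli per year, 22 / 2 = 11 years.
1.5 mm over 11 years gives 1.5 / 11 ≈ 0.14 mm per year.

0.14 mm per year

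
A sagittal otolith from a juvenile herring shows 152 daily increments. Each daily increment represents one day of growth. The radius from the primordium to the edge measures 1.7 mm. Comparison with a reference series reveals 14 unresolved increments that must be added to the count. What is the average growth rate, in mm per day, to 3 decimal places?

0.010 mm per day

True daily increment count = 152 + 14 = 166.
Extension rate ≈ 1.7 / 166 = 0.010 mm per day.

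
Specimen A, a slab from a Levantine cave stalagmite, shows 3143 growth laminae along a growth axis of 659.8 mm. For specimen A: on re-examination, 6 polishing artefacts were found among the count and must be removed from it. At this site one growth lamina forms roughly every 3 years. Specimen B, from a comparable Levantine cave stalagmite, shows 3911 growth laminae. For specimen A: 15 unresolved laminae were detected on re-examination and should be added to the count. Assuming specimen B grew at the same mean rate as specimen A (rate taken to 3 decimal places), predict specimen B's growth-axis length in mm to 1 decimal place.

821.3 mm

Specimen A: adjusted count: 3143 − 6 + 15 = 3152 growth laminae.
Specimen A: multiplying by 3 years per growth lamina: 3152 × 3 = 9456 years.
A: 659.8 mm over 9456 years gives 659.8 / 9456 ≈ 0.070 mm/year.
Specimen B: at 3 years per growth lamina, 3911 × 3 = 11733 years. B's length ≈ 0.070 × 11733 = 821.3 mm.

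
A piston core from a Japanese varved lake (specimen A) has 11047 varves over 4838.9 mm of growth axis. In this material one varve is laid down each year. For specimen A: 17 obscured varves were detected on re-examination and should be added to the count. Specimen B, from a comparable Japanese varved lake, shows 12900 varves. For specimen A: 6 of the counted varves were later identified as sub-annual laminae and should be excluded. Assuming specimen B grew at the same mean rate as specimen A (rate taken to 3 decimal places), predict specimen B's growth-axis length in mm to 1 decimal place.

5650.2 mm

Specimen A: adjusted count: 11047 − 6 + 17 = 11058 varves.
A: 4838.9 mm over 11058 years gives 4838.9 / 11058 ≈ 0.438 mm/year.
B's length ≈ 0.438 × 12900 = 5650.2 mm.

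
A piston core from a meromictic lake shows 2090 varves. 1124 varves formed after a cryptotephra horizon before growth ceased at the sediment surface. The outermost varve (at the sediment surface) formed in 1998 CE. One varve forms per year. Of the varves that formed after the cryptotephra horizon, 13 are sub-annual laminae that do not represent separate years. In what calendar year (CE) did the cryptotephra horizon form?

1124 varves formed after the cryptotephra horizon.
Excluding 13 false varves: 1124 − 13 = 1111.
1998 − 1111 = 887 CE.

887 CE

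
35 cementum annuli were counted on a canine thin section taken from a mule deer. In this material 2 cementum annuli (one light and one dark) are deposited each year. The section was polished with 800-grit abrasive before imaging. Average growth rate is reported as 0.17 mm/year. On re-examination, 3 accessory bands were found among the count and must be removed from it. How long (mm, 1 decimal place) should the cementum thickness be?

Adjusted count: 35 − 3 = 32 cementum annuli.
With 2 cementum annuli per year, 32 / 2 = 16 years.
Predicted length = 0.17 mm/year × 16 years = 2.7 mm.

2.7 mm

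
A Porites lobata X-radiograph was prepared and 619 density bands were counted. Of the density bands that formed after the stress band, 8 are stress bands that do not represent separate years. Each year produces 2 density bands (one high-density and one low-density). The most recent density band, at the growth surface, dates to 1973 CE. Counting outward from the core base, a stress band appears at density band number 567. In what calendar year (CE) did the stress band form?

1951 CE

619 − 567 = 52 density bands lie beyond the stress band toward the growth surface.
Removing the 8 false density bands leaves 52 − 8 = 44 true density bands beyond the stress band.
44 density bands at 2 per year is 44 / 2 = 22 years.
The density band at the growth surface is 1973 CE, so the stress band dates to 1973 − 22 = 1951 CE.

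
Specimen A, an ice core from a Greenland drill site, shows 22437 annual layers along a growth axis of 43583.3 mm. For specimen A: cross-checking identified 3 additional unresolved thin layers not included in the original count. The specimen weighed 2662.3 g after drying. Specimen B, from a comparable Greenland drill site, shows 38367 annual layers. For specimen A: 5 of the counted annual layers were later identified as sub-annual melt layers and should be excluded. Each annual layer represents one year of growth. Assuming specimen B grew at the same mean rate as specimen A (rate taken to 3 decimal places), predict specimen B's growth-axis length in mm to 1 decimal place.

74547.1 mm

Specimen A: adjusted count: 22437 − 5 + 3 = 22435 annual layers.
A: Extension rate ≈ 43583.3 / 22435 = 1.943 mm per year.
For B, 1.943 mm/year × 38367 years = 74547.1 mm.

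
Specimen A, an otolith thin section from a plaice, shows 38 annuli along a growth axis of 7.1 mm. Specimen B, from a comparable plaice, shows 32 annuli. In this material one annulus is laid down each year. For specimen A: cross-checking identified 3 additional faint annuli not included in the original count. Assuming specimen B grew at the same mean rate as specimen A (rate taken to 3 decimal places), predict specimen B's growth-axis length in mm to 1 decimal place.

Specimen A: adjusted count: 38 + 3 = 41 annuli.
A: Extension rate ≈ 7.1 / 41 = 0.173 mm/yr.
Length of B = 0.173 × 32 = 5.5 mm.

5.5 mm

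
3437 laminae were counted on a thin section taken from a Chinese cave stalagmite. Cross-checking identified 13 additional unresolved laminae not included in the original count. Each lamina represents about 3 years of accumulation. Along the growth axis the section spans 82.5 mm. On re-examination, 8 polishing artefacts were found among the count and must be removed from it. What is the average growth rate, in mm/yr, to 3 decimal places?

0.008 mm/yr

Adjusted count: 3437 − 8 + 13 = 3442 laminae.
Multiplying by 3 years per lamina: 3442 × 3 = 10326 years.
82.5 mm over 10326 years gives 82.5 / 10326 ≈ 0.008 mm/yr.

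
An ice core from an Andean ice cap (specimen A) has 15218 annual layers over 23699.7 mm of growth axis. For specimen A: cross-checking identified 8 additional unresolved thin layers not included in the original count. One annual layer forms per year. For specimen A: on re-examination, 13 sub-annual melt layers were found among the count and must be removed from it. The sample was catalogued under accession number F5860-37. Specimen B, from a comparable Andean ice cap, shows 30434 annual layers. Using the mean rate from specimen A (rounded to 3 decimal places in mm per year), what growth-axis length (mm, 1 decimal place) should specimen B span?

47416.2 mm

Specimen A: correcting the raw count gives 15218 − 13 + 8 = 15213 true annual layers.
A: Extension rate ≈ 23699.7 / 15213 = 1.558 mm/yr.
B's length ≈ 1.558 × 30434 = 47416.2 mm.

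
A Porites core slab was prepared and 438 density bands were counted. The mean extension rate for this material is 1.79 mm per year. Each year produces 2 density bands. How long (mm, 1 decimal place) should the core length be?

392.0 mm

Dividing by 2 density bands per year: 438 / 2 = 219 years.
219 years at 1.79 mm/year gives 1.79 × 219 = 392.0 mm.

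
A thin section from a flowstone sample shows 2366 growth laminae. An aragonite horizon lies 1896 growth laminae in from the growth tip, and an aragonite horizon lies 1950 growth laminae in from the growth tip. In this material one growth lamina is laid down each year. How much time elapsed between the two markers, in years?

The two markers are separated by 1950 − 1896 = 54 growth laminae.
At one growth lamina per year, 54 years elapsed between them.

54 years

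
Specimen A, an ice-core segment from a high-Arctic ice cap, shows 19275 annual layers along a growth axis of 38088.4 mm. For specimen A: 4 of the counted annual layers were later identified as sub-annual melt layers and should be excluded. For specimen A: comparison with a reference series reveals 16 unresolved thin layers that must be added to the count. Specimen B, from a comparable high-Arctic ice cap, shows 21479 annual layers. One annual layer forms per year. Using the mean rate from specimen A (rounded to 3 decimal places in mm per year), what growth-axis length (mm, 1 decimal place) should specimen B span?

Specimen A: adjusted count: 19275 − 4 + 16 = 19287 annual layers.
A: 38088.4 mm over 19287 years gives 38088.4 / 19287 ≈ 1.975 mm/year.
Length of B = 1.975 × 21479 = 42421.0 mm.

42421.0 mm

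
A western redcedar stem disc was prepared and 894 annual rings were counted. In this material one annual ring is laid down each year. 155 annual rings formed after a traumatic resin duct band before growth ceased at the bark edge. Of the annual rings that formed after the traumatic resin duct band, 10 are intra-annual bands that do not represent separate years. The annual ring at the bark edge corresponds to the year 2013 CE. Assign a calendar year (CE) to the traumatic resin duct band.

1868 CE

155 annual rings formed after the traumatic resin duct band.
Excluding 10 false annual rings: 155 − 10 = 145.
The annual ring at the bark edge is 2013 CE, so the traumatic resin duct band dates to 2013 − 145 = 1868 CE.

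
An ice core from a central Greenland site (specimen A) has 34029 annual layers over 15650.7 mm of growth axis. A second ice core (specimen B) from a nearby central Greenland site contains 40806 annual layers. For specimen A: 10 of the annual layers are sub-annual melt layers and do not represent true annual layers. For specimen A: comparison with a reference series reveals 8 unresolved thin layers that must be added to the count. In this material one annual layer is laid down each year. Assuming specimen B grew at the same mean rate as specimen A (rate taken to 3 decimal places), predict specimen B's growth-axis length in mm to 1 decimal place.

Specimen A: correcting the raw count gives 34029 − 10 + 8 = 34027 true annual layers.
A: 15650.7 mm over 34027 years gives 15650.7 / 34027 ≈ 0.460 mm per year.
Length of B = 0.460 × 40806 = 18770.8 mm.

18770.8 mm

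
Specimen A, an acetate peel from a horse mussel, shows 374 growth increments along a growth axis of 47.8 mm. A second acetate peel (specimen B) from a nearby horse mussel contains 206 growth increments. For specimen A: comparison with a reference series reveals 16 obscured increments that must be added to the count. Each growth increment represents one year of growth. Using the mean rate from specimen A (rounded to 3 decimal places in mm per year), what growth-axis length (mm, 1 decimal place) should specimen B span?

Specimen A: true growth increment count = 374 + 16 = 390.
A: Mean rate = 47.8 mm / 390 years ≈ 0.123 mm per year.
Length of B = 0.123 × 206 = 25.3 mm.

25.3 mm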